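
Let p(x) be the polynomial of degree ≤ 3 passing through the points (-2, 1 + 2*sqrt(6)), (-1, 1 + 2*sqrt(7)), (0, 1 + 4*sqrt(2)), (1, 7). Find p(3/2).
-35*sqrt(2)/4 - 5*sqrt(6)/8 + 21*sqrt(7)/8 + 113/8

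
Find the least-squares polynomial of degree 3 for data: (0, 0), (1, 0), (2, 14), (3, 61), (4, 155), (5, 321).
-19/126 + (-59/756)x + (-635/252)x² + (83/27)x³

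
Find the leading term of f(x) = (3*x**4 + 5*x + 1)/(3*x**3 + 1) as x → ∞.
x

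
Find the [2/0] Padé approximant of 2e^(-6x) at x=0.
36*x**2 - 12*x + 2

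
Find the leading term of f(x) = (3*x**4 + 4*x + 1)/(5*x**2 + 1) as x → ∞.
3*x**2/5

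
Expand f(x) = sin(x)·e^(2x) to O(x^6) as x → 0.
x + 2*x**2 + 11*x**3/6 + x**4 + 41*x**5/120 + O(x**6)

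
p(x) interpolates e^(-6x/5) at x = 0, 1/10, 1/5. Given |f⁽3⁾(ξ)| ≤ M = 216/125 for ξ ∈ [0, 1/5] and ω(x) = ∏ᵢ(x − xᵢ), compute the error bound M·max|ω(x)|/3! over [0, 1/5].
sqrt(3)/15625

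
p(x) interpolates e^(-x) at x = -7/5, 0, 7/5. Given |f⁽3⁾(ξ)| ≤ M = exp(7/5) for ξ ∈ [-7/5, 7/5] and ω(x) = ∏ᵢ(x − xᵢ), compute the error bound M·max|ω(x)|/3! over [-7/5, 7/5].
343*sqrt(3)*exp(7/5)/3375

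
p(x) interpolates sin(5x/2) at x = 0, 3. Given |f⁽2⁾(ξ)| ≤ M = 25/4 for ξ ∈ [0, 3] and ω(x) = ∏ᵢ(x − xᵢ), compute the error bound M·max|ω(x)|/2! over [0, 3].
225/32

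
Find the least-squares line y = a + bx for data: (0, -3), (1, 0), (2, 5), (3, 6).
a = -14/5, b = 16/5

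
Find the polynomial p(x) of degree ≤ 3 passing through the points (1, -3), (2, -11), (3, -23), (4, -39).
-2*x**2 - 2*x + 1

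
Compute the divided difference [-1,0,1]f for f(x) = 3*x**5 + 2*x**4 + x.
2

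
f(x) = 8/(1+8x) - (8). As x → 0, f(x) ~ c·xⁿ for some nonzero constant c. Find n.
1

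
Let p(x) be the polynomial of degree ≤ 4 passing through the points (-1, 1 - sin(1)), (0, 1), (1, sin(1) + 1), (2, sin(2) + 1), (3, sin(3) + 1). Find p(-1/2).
-105*sin(1)/128 - 5*sin(3)/128 + 7*sin(2)/32 + 1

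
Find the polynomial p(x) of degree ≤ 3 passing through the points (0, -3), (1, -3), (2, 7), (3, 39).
2*x**3 - x**2 - x - 3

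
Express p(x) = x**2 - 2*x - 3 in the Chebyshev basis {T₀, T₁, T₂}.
(-5/2)T₀ + (-2)T₁ + (1/2)T₂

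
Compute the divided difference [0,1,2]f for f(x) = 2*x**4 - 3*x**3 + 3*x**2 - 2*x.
8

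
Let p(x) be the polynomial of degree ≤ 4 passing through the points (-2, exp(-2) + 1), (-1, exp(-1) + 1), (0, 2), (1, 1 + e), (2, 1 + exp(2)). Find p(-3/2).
(35 + 140*e + (-5*exp(2) + 58 + 28*e)*exp(2))*exp(-2)/128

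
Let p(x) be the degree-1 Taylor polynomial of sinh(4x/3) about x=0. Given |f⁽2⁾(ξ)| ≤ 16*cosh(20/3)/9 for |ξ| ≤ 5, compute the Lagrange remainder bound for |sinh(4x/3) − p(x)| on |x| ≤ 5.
200*cosh(20/3)/9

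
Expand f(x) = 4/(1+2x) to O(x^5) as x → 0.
4 - 8*x + 16*x**2 - 32*x**3 + 64*x**4 + O(x**5)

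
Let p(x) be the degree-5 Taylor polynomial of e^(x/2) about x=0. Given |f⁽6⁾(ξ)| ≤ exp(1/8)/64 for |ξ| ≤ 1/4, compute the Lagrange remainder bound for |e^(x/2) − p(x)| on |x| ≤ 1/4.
exp(1/8)/188743680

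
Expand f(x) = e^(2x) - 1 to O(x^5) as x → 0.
2*x + 2*x**2 + 4*x**3/3 + 2*x**4/3 + O(x**5)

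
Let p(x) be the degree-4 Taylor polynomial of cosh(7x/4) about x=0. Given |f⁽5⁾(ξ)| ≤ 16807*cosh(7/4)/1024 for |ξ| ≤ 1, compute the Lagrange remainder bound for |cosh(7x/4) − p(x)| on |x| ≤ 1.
16807*cosh(7/4)/122880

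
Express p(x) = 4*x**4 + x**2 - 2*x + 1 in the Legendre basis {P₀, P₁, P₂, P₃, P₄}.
(32/15)P₀ + (-2)P₁ + (62/21)P₂ + (32/35)P₄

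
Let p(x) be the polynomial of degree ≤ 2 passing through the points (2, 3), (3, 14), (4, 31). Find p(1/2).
-9/4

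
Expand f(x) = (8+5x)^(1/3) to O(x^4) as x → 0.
2 + 5*x/12 - 25*x**2/288 + 625*x**3/20736 + O(x**4)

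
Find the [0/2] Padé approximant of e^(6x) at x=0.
1/(18*x**2 - 6*x + 1)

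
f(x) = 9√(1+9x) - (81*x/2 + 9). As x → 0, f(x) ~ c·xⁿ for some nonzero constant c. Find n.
2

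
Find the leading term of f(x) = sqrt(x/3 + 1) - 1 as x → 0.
x/6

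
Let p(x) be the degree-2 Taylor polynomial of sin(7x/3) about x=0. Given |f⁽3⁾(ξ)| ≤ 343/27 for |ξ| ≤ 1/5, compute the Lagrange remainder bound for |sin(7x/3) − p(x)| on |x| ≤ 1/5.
343/20250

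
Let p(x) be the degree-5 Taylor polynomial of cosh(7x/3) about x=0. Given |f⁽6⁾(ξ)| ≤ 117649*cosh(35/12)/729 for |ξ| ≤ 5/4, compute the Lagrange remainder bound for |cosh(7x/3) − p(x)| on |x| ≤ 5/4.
367653125*cosh(35/12)/429981696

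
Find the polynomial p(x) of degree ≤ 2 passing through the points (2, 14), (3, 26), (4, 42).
2*x**2 + 2*x + 2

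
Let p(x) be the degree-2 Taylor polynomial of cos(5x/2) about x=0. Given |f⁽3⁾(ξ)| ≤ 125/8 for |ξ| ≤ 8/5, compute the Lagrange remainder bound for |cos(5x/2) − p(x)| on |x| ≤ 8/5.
32/3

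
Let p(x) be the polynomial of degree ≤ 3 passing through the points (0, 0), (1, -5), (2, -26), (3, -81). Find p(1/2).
-13/8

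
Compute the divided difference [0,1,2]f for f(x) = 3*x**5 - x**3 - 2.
42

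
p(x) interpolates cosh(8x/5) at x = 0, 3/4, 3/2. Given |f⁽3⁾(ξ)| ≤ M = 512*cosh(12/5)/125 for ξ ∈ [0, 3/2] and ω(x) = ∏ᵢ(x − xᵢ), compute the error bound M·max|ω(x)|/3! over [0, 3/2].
8*sqrt(3)*cosh(12/5)/125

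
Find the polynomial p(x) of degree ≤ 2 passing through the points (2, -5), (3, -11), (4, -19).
-x**2 - x + 1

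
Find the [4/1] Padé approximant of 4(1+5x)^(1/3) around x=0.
(2500*x**4/243 - 800*x**3/81 + 40*x**2/3 + 64*x/3 + 4)/(11*x/3 + 1)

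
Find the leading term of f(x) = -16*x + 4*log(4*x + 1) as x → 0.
-32*x**2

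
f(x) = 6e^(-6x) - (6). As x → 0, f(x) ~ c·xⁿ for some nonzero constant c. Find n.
1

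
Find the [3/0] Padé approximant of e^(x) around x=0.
x**3/6 + x**2/2 + x + 1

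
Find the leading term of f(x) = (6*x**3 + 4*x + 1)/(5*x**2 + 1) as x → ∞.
6*x/5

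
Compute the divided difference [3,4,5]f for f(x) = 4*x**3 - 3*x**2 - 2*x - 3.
45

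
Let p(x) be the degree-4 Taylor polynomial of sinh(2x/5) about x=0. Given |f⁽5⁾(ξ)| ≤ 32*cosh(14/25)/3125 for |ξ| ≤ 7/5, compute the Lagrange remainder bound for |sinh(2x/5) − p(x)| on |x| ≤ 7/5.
67228*cosh(14/25)/146484375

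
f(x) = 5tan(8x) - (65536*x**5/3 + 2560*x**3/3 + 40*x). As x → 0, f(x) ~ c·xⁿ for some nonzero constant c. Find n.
7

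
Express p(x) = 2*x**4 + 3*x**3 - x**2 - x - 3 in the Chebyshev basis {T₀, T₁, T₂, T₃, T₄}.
(-11/4)T₀ + (5/4)T₁ + (1/2)T₂ + (3/4)T₃ + (1/4)T₄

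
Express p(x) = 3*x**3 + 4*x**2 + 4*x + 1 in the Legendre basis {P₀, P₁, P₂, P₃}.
(7/3)P₀ + (29/5)P₁ + (8/3)P₂ + (6/5)P₃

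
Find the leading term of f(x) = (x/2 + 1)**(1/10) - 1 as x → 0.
x/20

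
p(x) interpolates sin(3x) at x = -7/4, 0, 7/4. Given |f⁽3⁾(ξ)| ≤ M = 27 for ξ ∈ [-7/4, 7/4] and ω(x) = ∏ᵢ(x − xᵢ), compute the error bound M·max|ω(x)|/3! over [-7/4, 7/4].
343*sqrt(3)/64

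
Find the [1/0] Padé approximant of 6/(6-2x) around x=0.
x/3 + 1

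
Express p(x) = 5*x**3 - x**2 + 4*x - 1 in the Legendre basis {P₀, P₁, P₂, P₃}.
(-4/3)P₀ + (7)P₁ + (-2/3)P₂ + (2)P₃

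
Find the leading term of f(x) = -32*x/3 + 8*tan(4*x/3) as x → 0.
512*x**3/81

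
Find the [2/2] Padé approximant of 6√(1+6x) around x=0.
(135*x**2/2 + 45*x + 6)/(9*x**2/4 + 9*x/2 + 1)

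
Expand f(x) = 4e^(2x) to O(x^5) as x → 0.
4 + 8*x + 8*x**2 + 16*x**3/3 + 8*x**4/3 + O(x**5)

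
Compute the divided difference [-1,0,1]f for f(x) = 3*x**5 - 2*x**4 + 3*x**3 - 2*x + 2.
-2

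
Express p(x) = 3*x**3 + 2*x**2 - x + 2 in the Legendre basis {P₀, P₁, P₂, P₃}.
(8/3)P₀ + (4/5)P₁ + (4/3)P₂ + (6/5)P₃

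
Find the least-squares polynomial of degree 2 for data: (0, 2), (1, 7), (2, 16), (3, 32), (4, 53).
76/35 + (109/70)x + (39/14)x²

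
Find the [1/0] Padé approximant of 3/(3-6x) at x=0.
2*x + 1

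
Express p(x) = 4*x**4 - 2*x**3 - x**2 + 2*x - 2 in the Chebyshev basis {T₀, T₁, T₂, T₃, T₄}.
-T₀ + (1/2)T₁ + (3/2)T₂ + (-1/2)T₃ + (1/2)T₄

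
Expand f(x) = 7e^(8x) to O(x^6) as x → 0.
7 + 56*x + 224*x**2 + 1792*x**3/3 + 3584*x**4/3 + 28672*x**5/15 + O(x**6)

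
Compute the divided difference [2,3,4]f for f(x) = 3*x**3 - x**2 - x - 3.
26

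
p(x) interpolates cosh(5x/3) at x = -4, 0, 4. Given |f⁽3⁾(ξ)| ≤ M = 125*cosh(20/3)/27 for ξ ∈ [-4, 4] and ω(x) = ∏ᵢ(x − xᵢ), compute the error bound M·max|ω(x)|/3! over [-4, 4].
8000*sqrt(3)*cosh(20/3)/729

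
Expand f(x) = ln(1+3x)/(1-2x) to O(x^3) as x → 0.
3*x + 3*x**2/2 + O(x**3)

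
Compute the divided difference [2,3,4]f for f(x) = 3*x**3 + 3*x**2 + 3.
30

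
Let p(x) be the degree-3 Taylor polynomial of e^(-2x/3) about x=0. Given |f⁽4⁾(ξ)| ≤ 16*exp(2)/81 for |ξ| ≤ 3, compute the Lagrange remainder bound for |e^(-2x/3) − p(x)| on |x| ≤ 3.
2*exp(2)/3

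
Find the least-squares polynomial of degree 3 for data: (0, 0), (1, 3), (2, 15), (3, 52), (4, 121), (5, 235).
1/6 + (83/252)x + (1/42)x² + (67/36)x³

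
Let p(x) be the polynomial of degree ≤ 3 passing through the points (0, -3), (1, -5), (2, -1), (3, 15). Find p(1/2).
-35/8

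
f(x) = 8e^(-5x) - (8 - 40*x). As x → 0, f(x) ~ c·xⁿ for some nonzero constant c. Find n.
2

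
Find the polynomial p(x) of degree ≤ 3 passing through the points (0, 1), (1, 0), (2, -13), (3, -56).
-3*x**3 + 3*x**2 - x + 1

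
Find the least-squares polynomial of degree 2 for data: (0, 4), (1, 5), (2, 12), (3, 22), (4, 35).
128/35 + (13/70)x + (27/14)x²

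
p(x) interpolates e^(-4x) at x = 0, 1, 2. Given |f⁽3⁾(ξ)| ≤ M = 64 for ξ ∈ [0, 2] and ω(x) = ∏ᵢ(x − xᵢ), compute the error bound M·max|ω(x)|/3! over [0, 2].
64*sqrt(3)/27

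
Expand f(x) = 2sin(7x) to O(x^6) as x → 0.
14*x - 343*x**3/3 + 16807*x**5/60 + O(x**6)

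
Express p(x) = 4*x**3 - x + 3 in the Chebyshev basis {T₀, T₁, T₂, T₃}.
(3)T₀ + (2)T₁ + T₃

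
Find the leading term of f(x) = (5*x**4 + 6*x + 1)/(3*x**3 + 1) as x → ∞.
5*x/3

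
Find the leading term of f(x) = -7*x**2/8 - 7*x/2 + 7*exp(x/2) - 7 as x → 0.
7*x**3/48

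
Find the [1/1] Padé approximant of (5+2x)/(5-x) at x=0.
(2*x/5 + 1)/(1 - x/5)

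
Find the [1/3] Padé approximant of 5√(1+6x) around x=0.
(105*x/4 + 5)/(27*x**3/8 - 9*x**2/4 + 9*x/4 + 1)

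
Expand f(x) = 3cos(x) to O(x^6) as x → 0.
3 - 3*x**2/2 + x**4/8 + O(x**6)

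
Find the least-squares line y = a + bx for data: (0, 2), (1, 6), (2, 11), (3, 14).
a = 21/10, b = 41/10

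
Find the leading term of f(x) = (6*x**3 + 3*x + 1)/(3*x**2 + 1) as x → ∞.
2*x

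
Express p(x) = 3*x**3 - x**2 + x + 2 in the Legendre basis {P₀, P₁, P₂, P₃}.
(5/3)P₀ + (14/5)P₁ + (-2/3)P₂ + (6/5)P₃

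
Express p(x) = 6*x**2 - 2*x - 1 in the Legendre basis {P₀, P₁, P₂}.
P₀ + (-2)P₁ + (4)P₂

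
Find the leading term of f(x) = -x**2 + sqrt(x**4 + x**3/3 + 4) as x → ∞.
x/6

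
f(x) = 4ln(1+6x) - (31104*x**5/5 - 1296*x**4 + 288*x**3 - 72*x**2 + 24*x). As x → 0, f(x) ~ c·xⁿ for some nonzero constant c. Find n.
6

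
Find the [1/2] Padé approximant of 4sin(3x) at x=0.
12*x/(3*x**2/2 + 1)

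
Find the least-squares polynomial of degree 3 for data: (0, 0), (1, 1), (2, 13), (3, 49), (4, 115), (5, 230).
-17/126 + (-103/756)x + (-103/252)x² + (52/27)x³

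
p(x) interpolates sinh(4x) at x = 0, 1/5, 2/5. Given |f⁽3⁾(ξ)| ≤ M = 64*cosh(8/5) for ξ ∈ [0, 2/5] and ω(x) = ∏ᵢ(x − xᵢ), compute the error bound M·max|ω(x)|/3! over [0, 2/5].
64*sqrt(3)*cosh(8/5)/3375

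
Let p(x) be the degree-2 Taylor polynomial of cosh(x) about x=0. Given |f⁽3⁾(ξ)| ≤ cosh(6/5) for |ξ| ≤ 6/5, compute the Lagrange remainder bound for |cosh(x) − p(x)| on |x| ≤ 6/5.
36*cosh(6/5)/125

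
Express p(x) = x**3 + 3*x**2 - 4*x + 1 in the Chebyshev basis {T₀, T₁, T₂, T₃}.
(5/2)T₀ + (-13/4)T₁ + (3/2)T₂ + (1/4)T₃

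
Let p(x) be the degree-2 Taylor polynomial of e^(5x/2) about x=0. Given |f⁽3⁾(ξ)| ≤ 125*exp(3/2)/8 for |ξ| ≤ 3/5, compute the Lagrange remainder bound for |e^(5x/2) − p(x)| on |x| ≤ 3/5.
9*exp(3/2)/16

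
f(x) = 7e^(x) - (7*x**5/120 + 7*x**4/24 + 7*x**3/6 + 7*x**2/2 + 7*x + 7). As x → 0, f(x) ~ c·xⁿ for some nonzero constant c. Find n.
6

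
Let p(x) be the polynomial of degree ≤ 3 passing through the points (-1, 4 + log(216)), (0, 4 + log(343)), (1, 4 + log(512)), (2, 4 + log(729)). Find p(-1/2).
4 + log(147*2**(1/8)*3**(5/16)*7**(13/16)/4)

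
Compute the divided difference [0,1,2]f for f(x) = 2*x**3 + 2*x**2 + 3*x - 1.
8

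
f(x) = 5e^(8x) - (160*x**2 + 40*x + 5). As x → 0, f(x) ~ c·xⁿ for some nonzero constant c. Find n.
3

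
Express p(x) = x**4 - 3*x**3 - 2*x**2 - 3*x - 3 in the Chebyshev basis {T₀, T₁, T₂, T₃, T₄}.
(-29/8)T₀ + (-21/4)T₁ + (-1/2)T₂ + (-3/4)T₃ + (1/8)T₄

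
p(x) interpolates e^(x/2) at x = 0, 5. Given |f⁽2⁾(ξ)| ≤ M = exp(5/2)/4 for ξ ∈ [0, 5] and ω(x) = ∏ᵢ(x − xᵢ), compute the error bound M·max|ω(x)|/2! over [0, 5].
25*exp(5/2)/32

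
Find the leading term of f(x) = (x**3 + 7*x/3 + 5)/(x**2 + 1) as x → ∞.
x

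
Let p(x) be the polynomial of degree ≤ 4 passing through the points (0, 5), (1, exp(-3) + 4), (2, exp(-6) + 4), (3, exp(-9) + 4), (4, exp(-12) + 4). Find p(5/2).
5*(-4*exp(9) - 1 + 12*exp(3) + 18*exp(6) + 103*exp(12))*exp(-12)/128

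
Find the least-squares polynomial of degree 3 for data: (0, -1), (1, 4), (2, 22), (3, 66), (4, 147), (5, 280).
-22/21 + (185/63)x + (2/21)x² + (19/9)x³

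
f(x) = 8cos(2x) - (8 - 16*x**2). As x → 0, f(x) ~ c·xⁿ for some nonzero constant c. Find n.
4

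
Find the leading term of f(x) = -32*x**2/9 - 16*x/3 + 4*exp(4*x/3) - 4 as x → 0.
128*x**3/81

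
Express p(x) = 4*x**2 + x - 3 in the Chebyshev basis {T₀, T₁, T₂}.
-T₀ + T₁ + (2)T₂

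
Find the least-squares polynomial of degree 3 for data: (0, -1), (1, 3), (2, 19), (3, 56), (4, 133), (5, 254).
-58/63 + (404/189)x + (-67/252)x² + (217/108)x³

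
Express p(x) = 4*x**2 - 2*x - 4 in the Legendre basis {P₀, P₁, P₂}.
(-8/3)P₀ + (-2)P₁ + (8/3)P₂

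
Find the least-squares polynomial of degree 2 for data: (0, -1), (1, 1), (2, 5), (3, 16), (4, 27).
-36/35 + (-3/70)x + (25/14)x²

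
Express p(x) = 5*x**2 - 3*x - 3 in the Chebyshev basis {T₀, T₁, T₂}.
(-1/2)T₀ + (-3)T₁ + (5/2)T₂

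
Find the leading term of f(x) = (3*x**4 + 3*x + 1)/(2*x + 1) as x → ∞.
3*x**3/2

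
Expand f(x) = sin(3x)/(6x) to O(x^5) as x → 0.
1/2 - 3*x**2/4 + 27*x**4/80 + O(x**5)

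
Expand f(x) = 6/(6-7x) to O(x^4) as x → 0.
1 + 7*x/6 + 49*x**2/36 + 343*x**3/216 + O(x**4)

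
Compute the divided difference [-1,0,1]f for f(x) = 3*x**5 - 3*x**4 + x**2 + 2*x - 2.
-2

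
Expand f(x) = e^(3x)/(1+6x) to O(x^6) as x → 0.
1 - 3*x + 45*x**2/2 - 261*x**3/2 + 6291*x**4/8 - 188649*x**5/40 + O(x**6)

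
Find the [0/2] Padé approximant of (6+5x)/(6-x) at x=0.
1/(5*x**2/6 - x + 1)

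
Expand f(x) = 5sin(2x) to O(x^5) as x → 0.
10*x - 20*x**3/3 + O(x**5)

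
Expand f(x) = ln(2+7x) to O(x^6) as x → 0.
log(2) + 7*x/2 - 49*x**2/8 + 343*x**3/24 - 2401*x**4/64 + 16807*x**5/160 + O(x**6)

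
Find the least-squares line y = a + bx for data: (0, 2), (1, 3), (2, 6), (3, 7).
a = 9/5, b = 9/5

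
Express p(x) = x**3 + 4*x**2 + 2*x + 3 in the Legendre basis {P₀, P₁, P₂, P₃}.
(13/3)P₀ + (13/5)P₁ + (8/3)P₂ + (2/5)P₃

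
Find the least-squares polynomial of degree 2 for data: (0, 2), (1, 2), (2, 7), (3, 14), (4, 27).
2 + (-9/5)x + (2)x²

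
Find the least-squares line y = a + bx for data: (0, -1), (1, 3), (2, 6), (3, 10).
a = -9/10, b = 18/5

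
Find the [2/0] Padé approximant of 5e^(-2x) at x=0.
10*x**2 - 10*x + 5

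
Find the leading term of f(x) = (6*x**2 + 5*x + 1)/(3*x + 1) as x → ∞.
2*x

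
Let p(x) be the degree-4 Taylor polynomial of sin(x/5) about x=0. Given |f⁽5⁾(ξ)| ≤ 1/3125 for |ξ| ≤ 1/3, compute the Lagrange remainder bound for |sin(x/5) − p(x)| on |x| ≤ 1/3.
1/91125000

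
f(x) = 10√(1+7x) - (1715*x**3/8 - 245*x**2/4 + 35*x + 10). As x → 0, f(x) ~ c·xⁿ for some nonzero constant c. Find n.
4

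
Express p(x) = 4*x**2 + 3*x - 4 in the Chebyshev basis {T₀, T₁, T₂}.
(-2)T₀ + (3)T₁ + (2)T₂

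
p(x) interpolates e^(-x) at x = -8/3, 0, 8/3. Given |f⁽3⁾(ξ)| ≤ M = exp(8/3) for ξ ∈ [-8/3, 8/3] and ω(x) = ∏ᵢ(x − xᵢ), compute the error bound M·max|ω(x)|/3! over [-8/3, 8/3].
512*sqrt(3)*exp(8/3)/729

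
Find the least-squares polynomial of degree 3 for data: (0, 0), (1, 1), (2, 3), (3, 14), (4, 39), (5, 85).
1/18 + (1511/756)x + (-293/126)x² + (115/108)x³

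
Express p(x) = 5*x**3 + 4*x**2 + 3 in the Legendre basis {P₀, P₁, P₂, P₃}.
(13/3)P₀ + (3)P₁ + (8/3)P₂ + (2)P₃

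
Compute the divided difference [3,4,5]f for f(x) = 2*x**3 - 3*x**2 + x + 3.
21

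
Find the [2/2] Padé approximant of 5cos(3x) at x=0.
(5 - 75*x**2/4)/(3*x**2/4 + 1)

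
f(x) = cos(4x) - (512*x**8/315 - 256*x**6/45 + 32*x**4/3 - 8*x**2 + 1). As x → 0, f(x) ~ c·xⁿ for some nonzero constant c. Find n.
10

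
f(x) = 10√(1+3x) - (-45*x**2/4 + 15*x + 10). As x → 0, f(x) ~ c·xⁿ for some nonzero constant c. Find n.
3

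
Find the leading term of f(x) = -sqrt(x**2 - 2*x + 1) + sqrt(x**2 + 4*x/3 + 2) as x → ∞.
5/3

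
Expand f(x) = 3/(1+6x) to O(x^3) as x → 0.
3 - 18*x + 108*x**2 + O(x**3)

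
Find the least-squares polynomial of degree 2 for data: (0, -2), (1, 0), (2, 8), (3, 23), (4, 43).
-72/35 + (-69/70)x + (43/14)x²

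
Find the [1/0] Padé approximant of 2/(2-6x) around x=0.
3*x + 1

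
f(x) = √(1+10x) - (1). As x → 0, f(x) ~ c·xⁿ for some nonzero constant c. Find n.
1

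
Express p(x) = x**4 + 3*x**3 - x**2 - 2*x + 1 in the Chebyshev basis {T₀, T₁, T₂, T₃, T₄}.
(7/8)T₀ + (1/4)T₁ + (3/4)T₃ + (1/8)T₄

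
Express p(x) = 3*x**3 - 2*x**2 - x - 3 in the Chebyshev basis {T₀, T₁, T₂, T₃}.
(-4)T₀ + (5/4)T₁ - T₂ + (3/4)T₃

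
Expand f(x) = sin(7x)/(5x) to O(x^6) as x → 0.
7/5 - 343*x**2/30 + 16807*x**4/600 + O(x**6)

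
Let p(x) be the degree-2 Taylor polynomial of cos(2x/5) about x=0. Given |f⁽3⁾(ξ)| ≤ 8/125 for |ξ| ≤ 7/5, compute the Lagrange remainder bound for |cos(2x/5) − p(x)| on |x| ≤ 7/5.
1372/46875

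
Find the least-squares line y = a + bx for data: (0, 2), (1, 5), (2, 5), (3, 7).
a = 5/2, b = 3/2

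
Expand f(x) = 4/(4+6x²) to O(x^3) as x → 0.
1 - 3*x**2/2 + O(x**3)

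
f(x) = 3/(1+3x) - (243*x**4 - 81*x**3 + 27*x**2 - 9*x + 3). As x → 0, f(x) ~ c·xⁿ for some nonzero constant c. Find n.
5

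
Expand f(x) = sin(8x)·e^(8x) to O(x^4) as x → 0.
8*x + 64*x**2 + 512*x**3/3 + O(x**4)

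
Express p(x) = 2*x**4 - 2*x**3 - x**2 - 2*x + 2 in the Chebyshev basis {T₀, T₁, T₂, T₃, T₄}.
(9/4)T₀ + (-7/2)T₁ + (1/2)T₂ + (-1/2)T₃ + (1/4)T₄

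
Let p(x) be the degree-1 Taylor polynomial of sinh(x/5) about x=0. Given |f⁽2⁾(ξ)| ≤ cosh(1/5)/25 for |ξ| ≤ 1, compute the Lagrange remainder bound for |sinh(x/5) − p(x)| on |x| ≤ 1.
cosh(1/5)/50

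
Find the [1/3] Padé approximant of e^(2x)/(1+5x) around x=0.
(9*x/13 + 1)/(122*x**3/39 - 77*x**2/13 + 48*x/13 + 1)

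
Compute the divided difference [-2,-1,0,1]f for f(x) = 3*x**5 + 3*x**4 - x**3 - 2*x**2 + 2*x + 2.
8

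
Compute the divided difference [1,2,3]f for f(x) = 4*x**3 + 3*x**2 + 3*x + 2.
27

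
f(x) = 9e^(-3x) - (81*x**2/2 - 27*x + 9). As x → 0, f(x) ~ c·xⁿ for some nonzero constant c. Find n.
3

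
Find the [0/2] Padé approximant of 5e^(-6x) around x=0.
5/(18*x**2 + 6*x + 1)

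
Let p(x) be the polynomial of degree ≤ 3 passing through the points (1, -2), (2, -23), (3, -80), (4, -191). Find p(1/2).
5/8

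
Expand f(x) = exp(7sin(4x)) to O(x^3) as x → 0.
1 + 28*x + 392*x**2 + O(x**3)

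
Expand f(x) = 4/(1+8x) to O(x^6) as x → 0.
4 - 32*x + 256*x**2 - 2048*x**3 + 16384*x**4 - 131072*x**5 + O(x**6)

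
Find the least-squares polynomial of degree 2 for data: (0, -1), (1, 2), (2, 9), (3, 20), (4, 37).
-29/35 + (9/35)x + (16/7)x²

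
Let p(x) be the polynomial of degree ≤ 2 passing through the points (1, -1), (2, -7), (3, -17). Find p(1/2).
1/2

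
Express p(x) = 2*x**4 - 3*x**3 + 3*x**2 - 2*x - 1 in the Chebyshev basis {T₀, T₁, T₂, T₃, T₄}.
(5/4)T₀ + (-17/4)T₁ + (5/2)T₂ + (-3/4)T₃ + (1/4)T₄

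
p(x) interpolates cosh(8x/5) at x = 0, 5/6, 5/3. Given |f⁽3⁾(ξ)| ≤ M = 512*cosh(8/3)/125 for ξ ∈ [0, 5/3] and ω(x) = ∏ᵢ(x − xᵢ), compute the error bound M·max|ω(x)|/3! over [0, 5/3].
64*sqrt(3)*cosh(8/3)/729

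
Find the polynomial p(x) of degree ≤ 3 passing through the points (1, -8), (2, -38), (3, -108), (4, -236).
-3*x**3 - 2*x**2 - 3*x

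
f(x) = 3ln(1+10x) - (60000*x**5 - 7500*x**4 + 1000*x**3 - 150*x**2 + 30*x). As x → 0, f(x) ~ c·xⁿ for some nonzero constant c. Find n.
6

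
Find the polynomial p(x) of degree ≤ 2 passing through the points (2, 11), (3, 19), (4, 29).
x**2 + 3*x + 1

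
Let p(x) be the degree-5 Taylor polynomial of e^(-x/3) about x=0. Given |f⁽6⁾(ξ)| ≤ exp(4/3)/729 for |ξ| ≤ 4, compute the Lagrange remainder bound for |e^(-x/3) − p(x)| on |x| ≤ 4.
256*exp(4/3)/32805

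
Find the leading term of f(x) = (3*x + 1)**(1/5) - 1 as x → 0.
3*x/5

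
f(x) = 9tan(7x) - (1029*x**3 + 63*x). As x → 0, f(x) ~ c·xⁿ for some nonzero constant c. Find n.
5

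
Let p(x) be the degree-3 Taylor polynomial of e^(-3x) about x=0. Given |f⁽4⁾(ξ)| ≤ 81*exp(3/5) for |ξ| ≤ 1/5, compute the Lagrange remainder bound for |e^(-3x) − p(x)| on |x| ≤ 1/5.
27*exp(3/5)/5000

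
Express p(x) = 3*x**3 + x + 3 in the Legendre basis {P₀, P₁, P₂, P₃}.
(3)P₀ + (14/5)P₁ + (6/5)P₃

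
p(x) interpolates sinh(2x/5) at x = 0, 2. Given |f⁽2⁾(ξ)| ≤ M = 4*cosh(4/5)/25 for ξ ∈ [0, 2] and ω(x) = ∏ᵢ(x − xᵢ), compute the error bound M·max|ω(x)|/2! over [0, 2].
2*cosh(4/5)/25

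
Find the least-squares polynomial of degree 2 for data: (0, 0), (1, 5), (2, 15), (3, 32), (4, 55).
1/7 + (99/70)x + (43/14)x²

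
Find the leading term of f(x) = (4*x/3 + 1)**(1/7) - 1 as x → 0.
4*x/21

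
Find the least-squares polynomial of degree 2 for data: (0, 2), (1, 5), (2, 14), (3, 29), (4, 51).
73/35 + (-13/35)x + (22/7)x²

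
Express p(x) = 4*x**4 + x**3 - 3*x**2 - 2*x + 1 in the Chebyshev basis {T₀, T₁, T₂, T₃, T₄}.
T₀ + (-5/4)T₁ + (1/2)T₂ + (1/4)T₃ + (1/2)T₄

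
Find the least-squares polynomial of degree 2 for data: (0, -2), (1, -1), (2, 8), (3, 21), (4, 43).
-71/35 + (-68/35)x + (23/7)x²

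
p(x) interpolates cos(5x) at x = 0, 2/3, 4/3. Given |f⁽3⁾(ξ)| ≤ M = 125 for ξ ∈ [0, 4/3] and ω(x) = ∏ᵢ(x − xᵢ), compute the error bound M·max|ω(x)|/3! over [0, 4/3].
1000*sqrt(3)/729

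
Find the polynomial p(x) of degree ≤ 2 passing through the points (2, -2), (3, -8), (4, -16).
-x**2 - x + 4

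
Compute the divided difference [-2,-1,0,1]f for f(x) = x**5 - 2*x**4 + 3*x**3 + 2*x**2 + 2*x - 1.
12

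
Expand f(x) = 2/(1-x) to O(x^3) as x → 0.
2 + 2*x + 2*x**2 + O(x**3)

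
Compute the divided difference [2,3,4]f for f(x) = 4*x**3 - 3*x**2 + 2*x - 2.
33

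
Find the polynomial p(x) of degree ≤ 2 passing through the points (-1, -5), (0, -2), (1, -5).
-3*x**2 - 2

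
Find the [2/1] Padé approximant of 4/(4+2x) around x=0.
1/(x/2 + 1)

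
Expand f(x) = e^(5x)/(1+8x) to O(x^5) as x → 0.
1 - 3*x + 73*x**2/2 - 1627*x**3/6 + 17563*x**4/8 + O(x**5)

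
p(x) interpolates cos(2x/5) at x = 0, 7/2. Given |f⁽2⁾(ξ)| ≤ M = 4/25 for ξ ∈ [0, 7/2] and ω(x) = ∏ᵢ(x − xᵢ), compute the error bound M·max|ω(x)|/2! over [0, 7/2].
49/200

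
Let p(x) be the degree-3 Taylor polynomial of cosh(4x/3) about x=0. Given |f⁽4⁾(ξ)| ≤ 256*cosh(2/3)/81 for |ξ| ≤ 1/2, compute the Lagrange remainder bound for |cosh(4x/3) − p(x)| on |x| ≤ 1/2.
2*cosh(2/3)/243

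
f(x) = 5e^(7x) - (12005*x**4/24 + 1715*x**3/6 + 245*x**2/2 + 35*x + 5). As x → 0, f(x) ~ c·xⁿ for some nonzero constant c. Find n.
5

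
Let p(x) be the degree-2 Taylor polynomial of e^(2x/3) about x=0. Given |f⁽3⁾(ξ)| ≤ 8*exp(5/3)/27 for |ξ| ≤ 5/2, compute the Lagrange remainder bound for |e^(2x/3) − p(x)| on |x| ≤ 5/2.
125*exp(5/3)/162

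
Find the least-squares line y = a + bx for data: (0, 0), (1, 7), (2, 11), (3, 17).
a = 1/2, b = 11/2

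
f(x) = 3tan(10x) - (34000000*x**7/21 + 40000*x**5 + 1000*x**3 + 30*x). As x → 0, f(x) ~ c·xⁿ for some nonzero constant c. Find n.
9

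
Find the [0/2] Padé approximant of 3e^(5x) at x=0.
3/(25*x**2/2 - 5*x + 1)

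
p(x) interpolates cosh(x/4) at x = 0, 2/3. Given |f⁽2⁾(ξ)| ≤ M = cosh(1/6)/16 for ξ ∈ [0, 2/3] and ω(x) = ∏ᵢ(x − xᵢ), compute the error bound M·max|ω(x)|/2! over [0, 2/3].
cosh(1/6)/288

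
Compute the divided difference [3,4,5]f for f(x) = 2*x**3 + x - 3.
24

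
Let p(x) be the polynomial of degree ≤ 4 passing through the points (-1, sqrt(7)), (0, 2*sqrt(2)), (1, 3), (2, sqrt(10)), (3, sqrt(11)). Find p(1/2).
-5*sqrt(10)/32 - 5*sqrt(7)/128 + 3*sqrt(11)/128 + 15*sqrt(2)/16 + 135/64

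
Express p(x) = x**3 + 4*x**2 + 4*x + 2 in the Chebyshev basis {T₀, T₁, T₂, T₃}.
(4)T₀ + (19/4)T₁ + (2)T₂ + (1/4)T₃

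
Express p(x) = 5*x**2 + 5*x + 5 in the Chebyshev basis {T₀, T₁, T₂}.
(15/2)T₀ + (5)T₁ + (5/2)T₂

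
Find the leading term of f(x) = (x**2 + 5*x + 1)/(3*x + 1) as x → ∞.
x/3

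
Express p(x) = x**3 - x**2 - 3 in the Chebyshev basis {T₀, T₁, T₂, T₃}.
(-7/2)T₀ + (3/4)T₁ + (-1/2)T₂ + (1/4)T₃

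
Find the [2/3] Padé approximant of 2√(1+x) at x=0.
(7*x**2/8 + 14*x/5 + 2)/(-x**3/160 + 9*x**2/80 + 9*x/10 + 1)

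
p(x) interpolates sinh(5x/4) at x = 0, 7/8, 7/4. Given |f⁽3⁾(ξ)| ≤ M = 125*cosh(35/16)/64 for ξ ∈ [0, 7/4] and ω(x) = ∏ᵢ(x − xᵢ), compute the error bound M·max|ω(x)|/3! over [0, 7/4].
42875*sqrt(3)*cosh(35/16)/884736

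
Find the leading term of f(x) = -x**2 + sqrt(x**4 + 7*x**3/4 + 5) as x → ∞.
7*x/8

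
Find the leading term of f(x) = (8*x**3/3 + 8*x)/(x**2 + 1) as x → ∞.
8*x/3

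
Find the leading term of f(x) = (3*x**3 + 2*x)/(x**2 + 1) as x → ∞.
3*x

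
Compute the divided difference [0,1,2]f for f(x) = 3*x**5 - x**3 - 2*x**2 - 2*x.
40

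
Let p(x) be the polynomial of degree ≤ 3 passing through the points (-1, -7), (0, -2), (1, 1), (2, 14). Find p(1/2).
-1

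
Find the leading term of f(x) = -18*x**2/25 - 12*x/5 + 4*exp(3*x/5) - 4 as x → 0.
18*x**3/125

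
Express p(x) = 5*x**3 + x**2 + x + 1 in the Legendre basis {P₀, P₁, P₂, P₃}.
(4/3)P₀ + (4)P₁ + (2/3)P₂ + (2)P₃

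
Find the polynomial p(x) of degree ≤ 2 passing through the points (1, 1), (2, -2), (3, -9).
-2*x**2 + 3*x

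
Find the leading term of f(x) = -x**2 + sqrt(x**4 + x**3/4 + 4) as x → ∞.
x/8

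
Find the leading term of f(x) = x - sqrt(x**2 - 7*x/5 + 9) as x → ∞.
7/10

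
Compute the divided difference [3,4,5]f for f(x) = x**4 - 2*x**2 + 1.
95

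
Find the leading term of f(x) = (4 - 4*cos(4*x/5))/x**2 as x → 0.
32/25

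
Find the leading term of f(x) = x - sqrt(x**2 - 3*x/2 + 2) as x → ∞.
3/4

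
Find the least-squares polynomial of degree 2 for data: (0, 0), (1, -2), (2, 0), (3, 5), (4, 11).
-2/7 + (-177/70)x + (19/14)x²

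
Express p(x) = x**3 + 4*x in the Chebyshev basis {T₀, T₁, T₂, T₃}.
(19/4)T₁ + (1/4)T₃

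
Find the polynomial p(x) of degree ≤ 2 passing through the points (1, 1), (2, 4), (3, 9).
x**2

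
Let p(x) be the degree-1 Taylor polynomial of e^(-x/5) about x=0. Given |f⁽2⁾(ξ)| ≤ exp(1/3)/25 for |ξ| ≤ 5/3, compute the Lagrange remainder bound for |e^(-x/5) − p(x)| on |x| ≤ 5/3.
exp(1/3)/18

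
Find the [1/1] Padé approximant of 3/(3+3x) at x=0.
1/(x + 1)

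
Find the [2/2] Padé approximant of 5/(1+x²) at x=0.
5/(x**2 + 1)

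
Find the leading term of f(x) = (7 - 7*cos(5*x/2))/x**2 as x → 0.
175/8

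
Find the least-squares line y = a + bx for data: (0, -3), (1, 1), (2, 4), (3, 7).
a = -27/10, b = 33/10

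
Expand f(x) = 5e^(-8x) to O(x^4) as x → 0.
5 - 40*x + 160*x**2 - 1280*x**3/3 + O(x**4)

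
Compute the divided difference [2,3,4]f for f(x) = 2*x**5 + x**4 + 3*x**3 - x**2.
651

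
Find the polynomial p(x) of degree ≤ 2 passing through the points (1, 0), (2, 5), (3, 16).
3*x**2 - 4*x + 1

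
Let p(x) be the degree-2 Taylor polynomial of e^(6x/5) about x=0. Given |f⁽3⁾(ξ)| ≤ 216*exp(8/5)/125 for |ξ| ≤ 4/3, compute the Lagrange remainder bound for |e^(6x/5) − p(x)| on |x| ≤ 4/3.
256*exp(8/5)/375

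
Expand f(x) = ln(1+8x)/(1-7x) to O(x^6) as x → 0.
8*x + 24*x**2 + 1016*x**3/3 + 4040*x**4/3 + 239704*x**5/15 + O(x**6)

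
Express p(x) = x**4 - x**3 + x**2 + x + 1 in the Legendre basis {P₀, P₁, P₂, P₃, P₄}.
(23/15)P₀ + (2/5)P₁ + (26/21)P₂ + (-2/5)P₃ + (8/35)P₄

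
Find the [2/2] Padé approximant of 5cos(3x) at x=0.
(5 - 75*x**2/4)/(3*x**2/4 + 1)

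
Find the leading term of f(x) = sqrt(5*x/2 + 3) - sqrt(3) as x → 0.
5*sqrt(3)*x/12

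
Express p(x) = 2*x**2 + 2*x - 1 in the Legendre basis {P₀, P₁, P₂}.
(-1/3)P₀ + (2)P₁ + (4/3)P₂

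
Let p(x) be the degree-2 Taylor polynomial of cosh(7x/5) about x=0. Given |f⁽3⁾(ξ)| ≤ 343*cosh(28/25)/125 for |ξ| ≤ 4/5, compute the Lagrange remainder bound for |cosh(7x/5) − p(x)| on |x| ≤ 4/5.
10976*cosh(28/25)/46875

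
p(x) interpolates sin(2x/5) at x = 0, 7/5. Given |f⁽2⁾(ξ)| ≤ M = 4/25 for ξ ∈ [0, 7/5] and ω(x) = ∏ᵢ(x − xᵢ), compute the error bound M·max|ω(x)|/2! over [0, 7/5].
49/1250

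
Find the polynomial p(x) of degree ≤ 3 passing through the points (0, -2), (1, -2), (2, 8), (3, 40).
2*x**3 - x**2 - x - 2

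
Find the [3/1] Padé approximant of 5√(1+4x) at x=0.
(-5*x**3 + 15*x**2 + 45*x/2 + 5)/(5*x/2 + 1)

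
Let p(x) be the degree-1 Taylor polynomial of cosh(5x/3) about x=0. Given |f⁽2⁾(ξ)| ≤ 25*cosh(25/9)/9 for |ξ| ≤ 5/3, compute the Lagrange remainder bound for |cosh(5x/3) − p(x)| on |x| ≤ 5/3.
625*cosh(25/9)/162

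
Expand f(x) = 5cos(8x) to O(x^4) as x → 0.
5 - 160*x**2 + O(x**4)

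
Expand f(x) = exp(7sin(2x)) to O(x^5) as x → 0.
1 + 14*x + 98*x**2 + 448*x**3 + 1470*x**4 + O(x**5)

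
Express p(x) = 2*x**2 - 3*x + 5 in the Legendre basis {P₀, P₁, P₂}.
(17/3)P₀ + (-3)P₁ + (4/3)P₂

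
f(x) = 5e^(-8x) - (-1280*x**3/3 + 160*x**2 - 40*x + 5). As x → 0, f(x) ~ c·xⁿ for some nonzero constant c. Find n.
4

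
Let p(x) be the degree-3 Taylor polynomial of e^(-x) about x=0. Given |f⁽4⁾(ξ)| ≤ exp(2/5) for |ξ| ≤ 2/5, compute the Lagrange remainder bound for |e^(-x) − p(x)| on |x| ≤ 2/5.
2*exp(2/5)/1875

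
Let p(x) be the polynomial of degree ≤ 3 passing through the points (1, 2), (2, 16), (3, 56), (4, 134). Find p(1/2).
1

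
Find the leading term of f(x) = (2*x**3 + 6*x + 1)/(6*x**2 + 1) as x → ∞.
x/3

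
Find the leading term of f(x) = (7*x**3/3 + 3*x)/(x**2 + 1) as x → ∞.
7*x/3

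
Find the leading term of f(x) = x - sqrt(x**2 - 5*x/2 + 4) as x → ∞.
5/4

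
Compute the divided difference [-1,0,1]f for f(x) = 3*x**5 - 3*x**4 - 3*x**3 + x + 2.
-3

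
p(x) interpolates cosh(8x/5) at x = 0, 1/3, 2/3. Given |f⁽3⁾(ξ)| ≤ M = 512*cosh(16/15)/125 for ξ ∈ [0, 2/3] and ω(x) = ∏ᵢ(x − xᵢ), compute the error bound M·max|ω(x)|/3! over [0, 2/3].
512*sqrt(3)*cosh(16/15)/91125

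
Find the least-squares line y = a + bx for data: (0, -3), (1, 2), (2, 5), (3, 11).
a = -3, b = 9/2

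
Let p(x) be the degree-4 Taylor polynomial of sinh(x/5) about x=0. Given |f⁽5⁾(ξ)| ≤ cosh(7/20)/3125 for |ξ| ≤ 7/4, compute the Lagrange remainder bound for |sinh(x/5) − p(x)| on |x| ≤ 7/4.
16807*cosh(7/20)/384000000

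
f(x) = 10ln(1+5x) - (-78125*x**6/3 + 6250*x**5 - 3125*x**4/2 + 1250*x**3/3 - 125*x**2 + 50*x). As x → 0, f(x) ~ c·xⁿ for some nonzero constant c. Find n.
7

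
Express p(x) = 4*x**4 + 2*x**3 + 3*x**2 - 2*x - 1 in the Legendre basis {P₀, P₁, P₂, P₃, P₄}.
(4/5)P₀ + (-4/5)P₁ + (30/7)P₂ + (4/5)P₃ + (32/35)P₄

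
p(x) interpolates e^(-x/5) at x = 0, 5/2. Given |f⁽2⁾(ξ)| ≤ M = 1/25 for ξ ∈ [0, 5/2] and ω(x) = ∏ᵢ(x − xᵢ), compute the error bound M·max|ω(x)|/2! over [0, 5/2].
1/32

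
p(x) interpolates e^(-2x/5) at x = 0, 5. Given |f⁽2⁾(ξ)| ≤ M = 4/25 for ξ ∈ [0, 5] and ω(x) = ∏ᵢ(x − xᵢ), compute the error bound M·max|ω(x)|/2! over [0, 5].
1/2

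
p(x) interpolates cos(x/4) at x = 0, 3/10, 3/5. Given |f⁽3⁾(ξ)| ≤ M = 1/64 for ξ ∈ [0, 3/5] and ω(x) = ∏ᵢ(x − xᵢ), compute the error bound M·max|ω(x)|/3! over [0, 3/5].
sqrt(3)/64000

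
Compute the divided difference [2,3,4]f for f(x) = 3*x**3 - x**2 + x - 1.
26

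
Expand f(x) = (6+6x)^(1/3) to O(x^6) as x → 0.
6**(1/3) + 6**(1/3)*x/3 - 6**(1/3)*x**2/9 + 5*6**(1/3)*x**3/81 - 10*6**(1/3)*x**4/243 + 22*6**(1/3)*x**5/729 + O(x**6)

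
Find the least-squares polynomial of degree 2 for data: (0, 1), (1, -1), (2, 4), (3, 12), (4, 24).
22/35 + (-207/70)x + (31/14)x²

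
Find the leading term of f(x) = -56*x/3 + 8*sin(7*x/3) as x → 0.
-1372*x**3/81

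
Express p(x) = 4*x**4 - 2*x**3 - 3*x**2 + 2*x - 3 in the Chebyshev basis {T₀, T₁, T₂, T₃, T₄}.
(-3)T₀ + (1/2)T₁ + (1/2)T₂ + (-1/2)T₃ + (1/2)T₄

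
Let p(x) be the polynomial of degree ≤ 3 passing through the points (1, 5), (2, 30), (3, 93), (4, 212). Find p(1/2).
9/8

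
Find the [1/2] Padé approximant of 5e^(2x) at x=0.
(10*x/3 + 5)/(2*x**2/3 - 4*x/3 + 1)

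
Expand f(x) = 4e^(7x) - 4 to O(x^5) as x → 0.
28*x + 98*x**2 + 686*x**3/3 + 2401*x**4/6 + O(x**5)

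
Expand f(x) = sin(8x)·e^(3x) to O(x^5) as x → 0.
8*x + 24*x**2 - 148*x**3/3 - 220*x**4 + O(x**5)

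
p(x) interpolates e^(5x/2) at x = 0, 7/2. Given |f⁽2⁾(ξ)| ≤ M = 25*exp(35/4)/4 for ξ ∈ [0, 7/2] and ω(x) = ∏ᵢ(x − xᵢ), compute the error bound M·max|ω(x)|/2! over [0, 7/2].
1225*exp(35/4)/128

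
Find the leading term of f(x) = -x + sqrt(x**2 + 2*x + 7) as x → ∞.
1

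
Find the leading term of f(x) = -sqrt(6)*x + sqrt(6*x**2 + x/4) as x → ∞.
sqrt(6)/48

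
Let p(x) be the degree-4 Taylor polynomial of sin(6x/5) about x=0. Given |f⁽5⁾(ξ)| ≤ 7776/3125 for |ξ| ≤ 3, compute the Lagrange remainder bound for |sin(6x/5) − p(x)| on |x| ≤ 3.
78732/15625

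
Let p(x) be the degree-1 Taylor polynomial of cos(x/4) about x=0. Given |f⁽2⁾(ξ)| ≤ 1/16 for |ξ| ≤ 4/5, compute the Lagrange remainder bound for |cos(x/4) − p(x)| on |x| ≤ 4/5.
1/50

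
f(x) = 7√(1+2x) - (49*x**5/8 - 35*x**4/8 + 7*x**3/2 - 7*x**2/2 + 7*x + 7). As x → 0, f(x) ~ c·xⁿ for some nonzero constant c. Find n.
6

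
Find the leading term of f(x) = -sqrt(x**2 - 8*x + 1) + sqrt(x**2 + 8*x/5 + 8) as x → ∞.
24/5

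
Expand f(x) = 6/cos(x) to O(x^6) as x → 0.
6 + 3*x**2 + 5*x**4/4 + O(x**6)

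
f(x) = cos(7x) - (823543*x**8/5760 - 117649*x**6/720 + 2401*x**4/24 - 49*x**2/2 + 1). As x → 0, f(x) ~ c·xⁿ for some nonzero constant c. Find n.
10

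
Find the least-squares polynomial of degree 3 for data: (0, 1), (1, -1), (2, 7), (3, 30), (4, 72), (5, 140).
17/18 + (-3743/756)x + (577/252)x² + (23/27)x³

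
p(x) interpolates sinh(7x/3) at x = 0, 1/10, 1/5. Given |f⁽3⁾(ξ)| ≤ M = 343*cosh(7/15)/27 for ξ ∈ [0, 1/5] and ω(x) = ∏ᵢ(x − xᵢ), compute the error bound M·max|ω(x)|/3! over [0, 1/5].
343*sqrt(3)*cosh(7/15)/729000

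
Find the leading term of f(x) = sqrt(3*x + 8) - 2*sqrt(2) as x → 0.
3*sqrt(2)*x/8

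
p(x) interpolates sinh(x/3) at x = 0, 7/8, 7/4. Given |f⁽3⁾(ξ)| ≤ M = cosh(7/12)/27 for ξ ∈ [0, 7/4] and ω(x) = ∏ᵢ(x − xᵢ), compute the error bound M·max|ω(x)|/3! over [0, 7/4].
343*sqrt(3)*cosh(7/12)/373248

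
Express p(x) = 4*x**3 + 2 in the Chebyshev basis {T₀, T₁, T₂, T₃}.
(2)T₀ + (3)T₁ + T₃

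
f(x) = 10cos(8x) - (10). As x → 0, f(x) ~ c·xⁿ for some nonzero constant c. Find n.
2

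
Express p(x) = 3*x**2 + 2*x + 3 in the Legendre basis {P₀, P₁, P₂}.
(4)P₀ + (2)P₁ + (2)P₂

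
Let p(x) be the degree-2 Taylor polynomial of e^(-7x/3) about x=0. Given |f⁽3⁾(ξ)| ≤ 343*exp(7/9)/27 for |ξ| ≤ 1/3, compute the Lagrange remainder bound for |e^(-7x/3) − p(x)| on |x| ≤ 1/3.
343*exp(7/9)/4374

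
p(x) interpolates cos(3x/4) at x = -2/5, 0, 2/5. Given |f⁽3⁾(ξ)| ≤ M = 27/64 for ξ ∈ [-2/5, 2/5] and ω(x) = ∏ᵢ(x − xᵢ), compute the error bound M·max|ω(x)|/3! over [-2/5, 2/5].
sqrt(3)/1000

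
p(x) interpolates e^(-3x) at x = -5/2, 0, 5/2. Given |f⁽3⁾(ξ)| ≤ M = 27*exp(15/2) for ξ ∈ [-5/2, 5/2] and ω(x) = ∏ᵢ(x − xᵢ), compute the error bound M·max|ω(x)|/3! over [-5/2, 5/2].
125*sqrt(3)*exp(15/2)/8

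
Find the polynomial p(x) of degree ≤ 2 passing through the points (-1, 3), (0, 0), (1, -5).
-x**2 - 4*x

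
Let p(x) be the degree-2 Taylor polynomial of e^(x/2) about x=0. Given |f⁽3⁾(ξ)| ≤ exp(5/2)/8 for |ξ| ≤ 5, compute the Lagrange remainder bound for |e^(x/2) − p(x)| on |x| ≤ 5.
125*exp(5/2)/48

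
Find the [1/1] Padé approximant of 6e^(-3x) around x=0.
(6 - 9*x)/(3*x/2 + 1)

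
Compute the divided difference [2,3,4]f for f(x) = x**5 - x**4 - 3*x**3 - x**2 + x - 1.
202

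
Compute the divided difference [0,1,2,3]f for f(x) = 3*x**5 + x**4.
81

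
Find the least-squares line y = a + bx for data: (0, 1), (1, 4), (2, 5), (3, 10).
a = 4/5, b = 14/5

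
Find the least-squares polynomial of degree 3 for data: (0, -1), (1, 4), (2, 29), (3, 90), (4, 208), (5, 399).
-131/126 + (1307/756)x + (17/36)x² + (82/27)x³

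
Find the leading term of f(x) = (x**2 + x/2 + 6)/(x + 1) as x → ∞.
x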